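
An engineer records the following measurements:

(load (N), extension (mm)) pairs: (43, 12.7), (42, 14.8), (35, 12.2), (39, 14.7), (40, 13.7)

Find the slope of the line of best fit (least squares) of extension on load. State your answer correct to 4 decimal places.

n = 5, Σx = 199, Σy = 68.1, Σxy = 2716, Σx² = 7959
Sxx = Σx² − (Σx)²/n = 7959 − 7920.2 = 38.8
Sxy = Σxy − (Σx)(Σy)/n = 2716 − 2710.38 = 5.62
b = Sxy/Sxx = 5.62/38.8 = 0.144845

0.1448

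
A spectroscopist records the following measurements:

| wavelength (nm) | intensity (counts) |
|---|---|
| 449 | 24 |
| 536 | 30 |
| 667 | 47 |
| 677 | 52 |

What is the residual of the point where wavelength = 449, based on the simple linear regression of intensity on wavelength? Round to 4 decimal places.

n = 4, Σx = 2329, Σy = 153, Σxy = 93409, Σx² = 1392115
Sxx = Σx² − (Σx)²/n = 1392115 − 1356060.25 = 36054.75
Sxy = Σxy − (Σx)(Σy)/n = 93409 − 89084.25 = 4324.75
b = Sxy/Sxx = 4324.75/36054.75 = 0.119950
a = ȳ − b·x̄ = 38.25 − 0.119950·582.25 = -31.590609
ŷ(449) = -31.590609 + 0.119950·449 = 22.266726
residual = y − ŷ = 24 − 22.266726 = 1.733274

1.7333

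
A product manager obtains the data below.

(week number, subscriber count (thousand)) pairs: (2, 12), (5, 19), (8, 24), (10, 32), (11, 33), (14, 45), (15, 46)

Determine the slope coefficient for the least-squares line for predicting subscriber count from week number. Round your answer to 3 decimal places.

2.699

n = 7, Σx = 65, Σy = 211, Σxy = 2314, Σx² = 735
Sxx = Σx² − (Σx)²/n = 735 − 603.571429 = 131.428571
Sxy = Σxy − (Σx)(Σy)/n = 2314 − 1959.285714 = 354.714286
b = Sxy/Sxx = 354.714286/131.428571 = 2.698913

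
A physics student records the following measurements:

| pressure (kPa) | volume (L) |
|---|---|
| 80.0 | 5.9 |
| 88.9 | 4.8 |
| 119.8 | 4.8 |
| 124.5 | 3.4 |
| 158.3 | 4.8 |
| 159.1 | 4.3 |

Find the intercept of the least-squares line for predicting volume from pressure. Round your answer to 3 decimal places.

6.164

n = 6, Σx = 730.6, Σy = 28, Σxy = 3341.03, Σx² = 94527.2
Sxx = Σx² − (Σx)²/n = 94527.2 − 88962.726667 = 5564.473333
Sxy = Σxy − (Σx)(Σy)/n = 3341.03 − 3409.466667 = -68.436667
b = Sxy/Sxx = -68.436667/5564.473333 = -0.012299
a = ȳ − b·x̄ = 4.666667 − (-0.012299)·121.766667 = 6.164258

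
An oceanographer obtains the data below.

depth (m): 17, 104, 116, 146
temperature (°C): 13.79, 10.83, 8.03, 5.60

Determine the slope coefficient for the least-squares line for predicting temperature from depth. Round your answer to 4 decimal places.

n = 4, Σx = 383, Σy = 38.25, Σxy = 3109.83, Σx² = 45877
Sxx = Σx² − (Σx)²/n = 45877 − 36672.25 = 9204.75
Sxy = Σxy − (Σx)(Σy)/n = 3109.83 − 3662.4375 = -552.6075
b = Sxy/Sxx = -552.6075/9204.75 = -0.060035

-0.0600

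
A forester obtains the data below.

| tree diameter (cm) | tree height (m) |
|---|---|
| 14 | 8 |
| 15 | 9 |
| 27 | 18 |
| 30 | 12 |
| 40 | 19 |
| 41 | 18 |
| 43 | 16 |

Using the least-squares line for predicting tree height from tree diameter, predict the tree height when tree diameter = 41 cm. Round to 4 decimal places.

17.7732

n = 7, Σx = 210, Σy = 100, Σxy = 3279, Σx² = 7180
Sxx = Σx² − (Σx)²/n = 7180 − 6300 = 880
Sxy = Σxy − (Σx)(Σy)/n = 3279 − 3000 = 279
b = Sxy/Sxx = 279/880 = 0.317045
a = ȳ − b·x̄ = 14.285714 − 0.317045·30 = 4.774351
ŷ(41) = a + b·41 = 4.774351 + 0.317045·41 = 17.773214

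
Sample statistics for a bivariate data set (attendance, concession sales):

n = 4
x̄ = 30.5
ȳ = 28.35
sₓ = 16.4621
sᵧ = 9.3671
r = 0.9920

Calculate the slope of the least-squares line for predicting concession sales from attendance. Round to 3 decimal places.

0.564

b = r · sᵧ/sₓ = 0.992 · 9.3671/16.4621 = 0.564458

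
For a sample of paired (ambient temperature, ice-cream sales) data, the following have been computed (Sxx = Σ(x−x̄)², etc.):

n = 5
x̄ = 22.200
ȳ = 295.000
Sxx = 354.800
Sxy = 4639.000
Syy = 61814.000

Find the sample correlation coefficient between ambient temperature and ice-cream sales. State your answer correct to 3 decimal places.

0.991

r = Sxy/√(Sxx·Syy) = 4639/√(21931607.2) = 4639/4683.119388 = 0.990579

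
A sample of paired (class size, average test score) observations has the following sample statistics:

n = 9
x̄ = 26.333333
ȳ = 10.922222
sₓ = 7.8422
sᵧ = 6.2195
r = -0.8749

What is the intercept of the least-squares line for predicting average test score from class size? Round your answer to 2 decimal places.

b = r · sᵧ/sₓ = -0.8749 · 6.2195/7.8422 = -0.693867
a = ȳ − b·x̄ = 10.922222 − (-0.693867)·26.333333 = 29.194042

29.19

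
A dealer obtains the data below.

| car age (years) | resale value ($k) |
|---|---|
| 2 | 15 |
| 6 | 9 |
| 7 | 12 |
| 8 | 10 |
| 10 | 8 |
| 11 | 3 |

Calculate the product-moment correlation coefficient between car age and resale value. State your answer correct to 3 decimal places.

n = 6, Σx = 44, Σy = 57, Σxy = 361, Σx² = 374, Σy² = 623
Sxx = Σx² − (Σx)²/n = 374 − 322.666667 = 51.333333
Sxy = Σxy − (Σx)(Σy)/n = 361 − 418 = -57
Syy = Σy² − (Σy)²/n = 623 − 541.5 = 81.5
r = Sxy/√(Sxx·Syy) = -57/√(4183.666667) = -57/64.681270 = -0.881244

-0.881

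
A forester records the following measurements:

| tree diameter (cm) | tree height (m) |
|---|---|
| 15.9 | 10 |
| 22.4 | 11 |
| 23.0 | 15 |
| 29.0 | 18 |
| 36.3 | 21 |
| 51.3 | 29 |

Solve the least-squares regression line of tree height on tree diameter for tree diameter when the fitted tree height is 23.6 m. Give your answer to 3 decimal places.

41.064

n = 6, Σx = 177.9, Σy = 104, Σxy = 3522.4, Σx² = 6073.95
Sxx = Σx² − (Σx)²/n = 6073.95 − 5274.735 = 799.215
Sxy = Σxy − (Σx)(Σy)/n = 3522.4 − 3083.6 = 438.8
b = Sxy/Sxx = 438.8/799.215 = 0.549039
a = ȳ − b·x̄ = 17.333333 − 0.549039·29.65 = 1.054335
Set a + b·x = 23.6: x = (23.6 − 1.054335) / 0.549039 = 41.063888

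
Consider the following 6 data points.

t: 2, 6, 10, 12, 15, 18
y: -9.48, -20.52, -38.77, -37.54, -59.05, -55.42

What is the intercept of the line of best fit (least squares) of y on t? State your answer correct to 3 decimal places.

-3.406

n = 6, Σx = 63, Σy = -220.78, Σxy = -2863.57, Σx² = 833
Sxx = Σx² − (Σx)²/n = 833 − 661.5 = 171.5
Sxy = Σxy − (Σx)(Σy)/n = -2863.57 − (-2318.19) = -545.38
b = Sxy/Sxx = -545.38/171.5 = -3.180058
a = ȳ − b·x̄ = -36.796667 − (-3.180058)·10.5 = -3.406054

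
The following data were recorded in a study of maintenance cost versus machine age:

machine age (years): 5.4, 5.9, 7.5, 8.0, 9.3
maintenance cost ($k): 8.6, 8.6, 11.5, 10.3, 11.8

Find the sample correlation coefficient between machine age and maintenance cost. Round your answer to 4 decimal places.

n = 5, Σx = 36.1, Σy = 50.8, Σxy = 375.57, Σx² = 270.71, Σy² = 525.5
Sxx = Σx² − (Σx)²/n = 270.71 − 260.642 = 10.068
Sxy = Σxy − (Σx)(Σy)/n = 375.57 − 366.776 = 8.794
Syy = Σy² − (Σy)²/n = 525.5 − 516.128 = 9.372
r = Sxy/√(Sxx·Syy) = 8.794/√(94.357296) = 8.794/9.713768 = 0.905313

0.9053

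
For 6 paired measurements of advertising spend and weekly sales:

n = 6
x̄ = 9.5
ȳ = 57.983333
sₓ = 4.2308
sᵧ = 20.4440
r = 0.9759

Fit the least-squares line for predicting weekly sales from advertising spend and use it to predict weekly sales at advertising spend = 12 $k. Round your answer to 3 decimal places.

b = r · sᵧ/sₓ = 0.9759 · 20.444/4.2308 = 4.715727
a = ȳ − b·x̄ = 57.983333 − 4.715727·9.5 = 13.183922
ŷ(12) = a + b·12 = 13.183922 + 4.715727·12 = 69.772652

69.773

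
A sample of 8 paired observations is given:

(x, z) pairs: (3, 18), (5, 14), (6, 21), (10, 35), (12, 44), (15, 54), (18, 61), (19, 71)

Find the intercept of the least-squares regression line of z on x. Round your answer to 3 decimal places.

n = 8, Σx = 88, Σy = 318, Σxy = 4385, Σx² = 1224
Sxx = Σx² − (Σx)²/n = 1224 − 968 = 256
Sxy = Σxy − (Σx)(Σy)/n = 4385 − 3498 = 887
b = Sxy/Sxx = 887/256 = 3.464844
a = ȳ − b·x̄ = 39.75 − 3.464844·11 = 1.636719

1.637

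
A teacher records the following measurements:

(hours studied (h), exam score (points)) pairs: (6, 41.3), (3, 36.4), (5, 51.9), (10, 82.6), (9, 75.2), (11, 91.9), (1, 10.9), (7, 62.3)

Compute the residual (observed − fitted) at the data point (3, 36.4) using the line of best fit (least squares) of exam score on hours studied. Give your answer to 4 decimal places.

n = 8, Σx = 52, Σy = 452.5, Σxy = 3577.2, Σx² = 422
Sxx = Σx² − (Σx)²/n = 422 − 338 = 84
Sxy = Σxy − (Σx)(Σy)/n = 3577.2 − 2941.25 = 635.95
b = Sxy/Sxx = 635.95/84 = 7.570833
a = ȳ − b·x̄ = 56.5625 − 7.570833·6.5 = 7.352083
ŷ(3) = 7.352083 + 7.570833·3 = 30.064583
residual = y − ŷ = 36.4 − 30.064583 = 6.335417

6.3354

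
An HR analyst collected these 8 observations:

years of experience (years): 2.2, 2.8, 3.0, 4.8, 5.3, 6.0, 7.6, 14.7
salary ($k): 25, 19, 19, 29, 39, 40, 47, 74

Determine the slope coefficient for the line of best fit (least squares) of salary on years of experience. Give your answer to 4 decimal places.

n = 8, Σx = 46.4, Σy = 292, Σxy = 2196.1, Σx² = 382.66
Sxx = Σx² − (Σx)²/n = 382.66 − 269.12 = 113.54
Sxy = Σxy − (Σx)(Σy)/n = 2196.1 − 1693.6 = 502.5
b = Sxy/Sxx = 502.5/113.54 = 4.425753

4.4258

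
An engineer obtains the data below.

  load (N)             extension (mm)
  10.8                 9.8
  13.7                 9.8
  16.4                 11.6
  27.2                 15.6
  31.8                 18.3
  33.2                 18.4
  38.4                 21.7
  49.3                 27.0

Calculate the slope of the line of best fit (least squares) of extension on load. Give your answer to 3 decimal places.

0.455

n = 8, Σx = 220.8, Σy = 132.2, Σxy = 4211.86, Σx² = 7331.66
Sxx = Σx² − (Σx)²/n = 7331.66 − 6094.08 = 1237.58
Sxy = Σxy − (Σx)(Σy)/n = 4211.86 − 3648.72 = 563.14
b = Sxy/Sxx = 563.14/1237.58 = 0.455033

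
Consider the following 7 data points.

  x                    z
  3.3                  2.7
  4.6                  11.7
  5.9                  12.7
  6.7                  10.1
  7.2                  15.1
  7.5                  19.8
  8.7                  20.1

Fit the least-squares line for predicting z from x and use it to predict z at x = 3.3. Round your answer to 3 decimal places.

4.470

n = 7, Σx = 43.9, Σy = 92.2, Σxy = 637.42, Σx² = 295.53
Sxx = Σx² − (Σx)²/n = 295.53 − 275.315714 = 20.214286
Sxy = Σxy − (Σx)(Σy)/n = 637.42 − 578.225714 = 59.194286
b = Sxy/Sxx = 59.194286/20.214286 = 2.928339
a = ȳ − b·x̄ = 13.171429 − 2.928339·6.271429 = -5.193442
ŷ(3.3) = a + b·3.3 = -5.193442 + 2.928339·3.3 = 4.470078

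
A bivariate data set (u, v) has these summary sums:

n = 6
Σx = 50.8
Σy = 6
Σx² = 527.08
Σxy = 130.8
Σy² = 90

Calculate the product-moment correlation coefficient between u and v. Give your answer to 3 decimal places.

0.886

Sxx = Σx² − (Σx)²/n = 527.08 − 430.106667 = 96.973333
Sxy = Σxy − (Σx)(Σy)/n = 130.8 − 50.8 = 80
Syy = Σy² − (Σy)²/n = 90 − 6 = 84
r = Sxy/√(Sxx·Syy) = 80/√(8145.76) = 80/90.253864 = 0.886389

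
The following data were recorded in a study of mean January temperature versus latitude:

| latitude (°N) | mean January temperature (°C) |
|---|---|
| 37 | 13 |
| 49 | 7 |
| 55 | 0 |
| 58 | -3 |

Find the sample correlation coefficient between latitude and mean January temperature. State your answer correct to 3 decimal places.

n = 4, Σx = 199, Σy = 17, Σxy = 650, Σx² = 10159, Σy² = 227
Sxx = Σx² − (Σx)²/n = 10159 − 9900.25 = 258.75
Sxy = Σxy − (Σx)(Σy)/n = 650 − 845.75 = -195.75
Syy = Σy² − (Σy)²/n = 227 − 72.25 = 154.75
r = Sxy/√(Sxx·Syy) = -195.75/√(40041.5625) = -195.75/200.103879 = -0.978242

-0.978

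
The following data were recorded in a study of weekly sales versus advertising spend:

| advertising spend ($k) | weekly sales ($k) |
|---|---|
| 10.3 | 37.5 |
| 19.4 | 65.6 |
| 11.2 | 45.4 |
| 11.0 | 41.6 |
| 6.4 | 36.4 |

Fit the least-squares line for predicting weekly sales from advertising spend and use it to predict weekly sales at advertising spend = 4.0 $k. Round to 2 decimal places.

26.85

n = 5, Σx = 58.3, Σy = 226.5, Σxy = 2857.93, Σx² = 769.85
Sxx = Σx² − (Σx)²/n = 769.85 − 679.778 = 90.072
Sxy = Σxy − (Σx)(Σy)/n = 2857.93 − 2640.99 = 216.94
b = Sxy/Sxx = 216.94/90.072 = 2.408518
a = ȳ − b·x̄ = 45.3 − 2.408518·11.66 = 17.216684
ŷ(4.0) = a + b·4.0 = 17.216684 + 2.408518·4 = 26.850755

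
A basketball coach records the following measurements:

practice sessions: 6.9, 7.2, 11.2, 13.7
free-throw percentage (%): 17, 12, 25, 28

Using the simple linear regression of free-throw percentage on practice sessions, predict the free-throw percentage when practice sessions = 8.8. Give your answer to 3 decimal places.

18.508

n = 4, Σx = 39, Σy = 82, Σxy = 867.3, Σx² = 412.58
Sxx = Σx² − (Σx)²/n = 412.58 − 380.25 = 32.33
Sxy = Σxy − (Σx)(Σy)/n = 867.3 − 799.5 = 67.8
b = Sxy/Sxx = 67.8/32.33 = 2.097123
a = ȳ − b·x̄ = 20.5 − 2.097123·9.75 = 0.053047
ŷ(8.8) = a + b·8.8 = 0.053047 + 2.097123·8.8 = 18.507733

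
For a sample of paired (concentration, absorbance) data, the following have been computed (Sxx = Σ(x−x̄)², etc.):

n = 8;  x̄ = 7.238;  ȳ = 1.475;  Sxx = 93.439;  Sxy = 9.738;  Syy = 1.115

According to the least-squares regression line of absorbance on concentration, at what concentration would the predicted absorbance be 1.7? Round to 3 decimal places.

9.397

b = Sxy/Sxx = 9.738/93.439 = 0.104218
a = ȳ − b·x̄ = 1.475 − 0.104218·7.238 = 0.720672
Set a + b·x = 1.7: x = (1.7 − 0.720672) / 0.104218 = 9.396942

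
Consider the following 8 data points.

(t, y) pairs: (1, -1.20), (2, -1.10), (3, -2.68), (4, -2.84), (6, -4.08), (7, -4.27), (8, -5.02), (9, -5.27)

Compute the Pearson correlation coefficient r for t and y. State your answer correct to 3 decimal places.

-0.981

n = 8, Σx = 40, Σy = -26.46, Σxy = -164.76, Σx² = 260, Σy² = 105.7506
Sxx = Σx² − (Σx)²/n = 260 − 200 = 60
Sxy = Σxy − (Σx)(Σy)/n = -164.76 − (-132.3) = -32.46
Syy = Σy² − (Σy)²/n = 105.7506 − 87.51645 = 18.23415
r = Sxy/√(Sxx·Syy) = -32.46/√(1094.049) = -32.46/33.076412 = -0.981364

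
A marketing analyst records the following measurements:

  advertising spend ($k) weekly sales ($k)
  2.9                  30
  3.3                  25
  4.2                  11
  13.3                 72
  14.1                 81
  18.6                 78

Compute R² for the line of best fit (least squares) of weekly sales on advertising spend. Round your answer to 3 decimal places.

0.871

n = 6, Σx = 56.4, Σy = 297, Σxy = 3766.2, Σx² = 758.6, Σy² = 19475
Sxx = Σx² − (Σx)²/n = 758.6 − 530.16 = 228.44
Sxy = Σxy − (Σx)(Σy)/n = 3766.2 − 2791.8 = 974.4
Syy = Σy² − (Σy)²/n = 19475 − 14701.5 = 4773.5
R² = Sxy²/(Sxx·Syy) = (974.4)²/(228.44·4773.5) = 0.870694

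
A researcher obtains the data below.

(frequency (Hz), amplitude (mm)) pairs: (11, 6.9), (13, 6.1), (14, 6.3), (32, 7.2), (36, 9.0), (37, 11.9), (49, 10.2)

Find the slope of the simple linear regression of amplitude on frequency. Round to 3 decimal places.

n = 7, Σx = 192, Σy = 57.6, Σxy = 1737.9, Σx² = 6576
Sxx = Σx² − (Σx)²/n = 6576 − 5266.285714 = 1309.714286
Sxy = Σxy − (Σx)(Σy)/n = 1737.9 − 1579.885714 = 158.014286
b = Sxy/Sxx = 158.014286/1309.714286 = 0.120648

0.121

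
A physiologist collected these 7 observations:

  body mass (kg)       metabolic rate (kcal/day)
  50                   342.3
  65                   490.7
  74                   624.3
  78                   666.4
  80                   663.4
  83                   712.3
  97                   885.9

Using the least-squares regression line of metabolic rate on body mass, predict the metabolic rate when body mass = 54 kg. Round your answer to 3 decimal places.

379.614

n = 7, Σx = 527, Σy = 4385.3, Σxy = 345313.1, Σx² = 40983
Sxx = Σx² − (Σx)²/n = 40983 − 39675.571429 = 1307.428571
Sxy = Σxy − (Σx)(Σy)/n = 345313.1 − 330150.442857 = 15162.657143
b = Sxy/Sxx = 15162.657143/1307.428571 = 11.597312
a = ȳ − b·x̄ = 626.471429 − 11.597312·75.285714 = -246.640494
ŷ(54) = a + b·54 = -246.640494 + 11.597312·54 = 379.614358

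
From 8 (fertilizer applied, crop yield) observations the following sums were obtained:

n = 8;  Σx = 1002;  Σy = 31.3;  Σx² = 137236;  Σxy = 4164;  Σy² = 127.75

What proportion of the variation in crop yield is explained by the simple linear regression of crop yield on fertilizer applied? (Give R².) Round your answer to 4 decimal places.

0.9567

Sxx = Σx² − (Σx)²/n = 137236 − 125500.5 = 11735.5
Sxy = Σxy − (Σx)(Σy)/n = 4164 − 3920.325 = 243.675
Syy = Σy² − (Σy)²/n = 127.75 − 122.46125 = 5.28875
R² = Sxy²/(Sxx·Syy) = (243.675)²/(11735.5·5.28875) = 0.956681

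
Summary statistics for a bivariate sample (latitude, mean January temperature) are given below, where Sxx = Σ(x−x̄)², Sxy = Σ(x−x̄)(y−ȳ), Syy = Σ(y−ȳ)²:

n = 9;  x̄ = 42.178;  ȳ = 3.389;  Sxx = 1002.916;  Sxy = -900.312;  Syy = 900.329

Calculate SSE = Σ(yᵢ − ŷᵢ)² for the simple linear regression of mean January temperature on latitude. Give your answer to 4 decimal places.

b = Sxy/Sxx = -900.312/1002.916 = -0.897694
SSE = Syy − b·Sxy = 900.329 − (-0.897694)·(-900.312) = 92.124028

92.1240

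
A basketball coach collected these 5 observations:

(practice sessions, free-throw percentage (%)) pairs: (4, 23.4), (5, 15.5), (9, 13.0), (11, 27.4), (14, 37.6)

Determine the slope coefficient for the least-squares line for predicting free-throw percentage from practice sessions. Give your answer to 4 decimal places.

n = 5, Σx = 43, Σy = 116.9, Σxy = 1115.9, Σx² = 439
Sxx = Σx² − (Σx)²/n = 439 − 369.8 = 69.2
Sxy = Σxy − (Σx)(Σy)/n = 1115.9 − 1005.34 = 110.56
b = Sxy/Sxx = 110.56/69.2 = 1.597688

1.5977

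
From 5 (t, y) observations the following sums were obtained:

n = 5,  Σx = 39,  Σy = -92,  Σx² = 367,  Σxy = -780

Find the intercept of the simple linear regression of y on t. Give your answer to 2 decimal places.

-10.65

Sxx = Σx² − (Σx)²/n = 367 − 304.2 = 62.8
Sxy = Σxy − (Σx)(Σy)/n = -780 − (-717.6) = -62.4
b = Sxy/Sxx = -62.4/62.8 = -0.993631
a = ȳ − b·x̄ = -18.4 − (-0.993631)·7.8 = -10.649682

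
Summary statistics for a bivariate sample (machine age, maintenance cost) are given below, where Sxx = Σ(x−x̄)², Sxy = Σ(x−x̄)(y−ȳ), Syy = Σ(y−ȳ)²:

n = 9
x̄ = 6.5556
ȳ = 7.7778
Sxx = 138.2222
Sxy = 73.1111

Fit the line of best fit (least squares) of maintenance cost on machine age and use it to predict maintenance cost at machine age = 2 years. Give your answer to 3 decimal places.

b = Sxy/Sxx = 73.1111/138.2222 = 0.528939
a = ȳ − b·x̄ = 7.7778 − 0.528939·6.5556 = 4.310288
ŷ(2) = a + b·2 = 4.310288 + 0.528939·2 = 5.368166

5.368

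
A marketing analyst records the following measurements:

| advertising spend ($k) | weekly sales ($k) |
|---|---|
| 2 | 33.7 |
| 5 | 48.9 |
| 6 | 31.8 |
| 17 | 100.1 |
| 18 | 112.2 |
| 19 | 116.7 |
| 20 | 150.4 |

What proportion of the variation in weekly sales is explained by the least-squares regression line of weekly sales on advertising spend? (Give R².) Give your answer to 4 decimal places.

0.9197

n = 7, Σx = 87, Σy = 593.8, Σxy = 9449.3, Σx² = 1439, Σy² = 63386.04
Sxx = Σx² − (Σx)²/n = 1439 − 1081.285714 = 357.714286
Sxy = Σxy − (Σx)(Σy)/n = 9449.3 − 7380.085714 = 2069.214286
Syy = Σy² − (Σy)²/n = 63386.04 − 50371.205714 = 13014.834286
R² = Sxy²/(Sxx·Syy) = (2069.214286)²/(357.714286·13014.834286) = 0.919678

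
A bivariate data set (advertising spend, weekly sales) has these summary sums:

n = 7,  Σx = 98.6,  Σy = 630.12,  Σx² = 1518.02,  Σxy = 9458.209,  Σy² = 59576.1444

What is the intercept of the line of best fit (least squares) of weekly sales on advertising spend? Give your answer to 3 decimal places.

26.494

Sxx = Σx² − (Σx)²/n = 1518.02 − 1388.851429 = 129.168571
Sxy = Σxy − (Σx)(Σy)/n = 9458.209 − 8875.690286 = 582.518714
b = Sxy/Sxx = 582.518714/129.168571 = 4.509756
a = ȳ − b·x̄ = 90.017143 − 4.509756·14.085714 = 26.494011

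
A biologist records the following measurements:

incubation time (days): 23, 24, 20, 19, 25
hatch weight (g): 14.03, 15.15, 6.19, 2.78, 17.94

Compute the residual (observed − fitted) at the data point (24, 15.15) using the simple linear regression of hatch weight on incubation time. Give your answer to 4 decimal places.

-0.5151

n = 5, Σx = 111, Σy = 56.09, Σxy = 1311.41, Σx² = 2491
Sxx = Σx² − (Σx)²/n = 2491 − 2464.2 = 26.8
Sxy = Σxy − (Σx)(Σy)/n = 1311.41 − 1245.198 = 66.212
b = Sxy/Sxx = 66.212/26.8 = 2.470597
a = ȳ − b·x̄ = 11.218 − 2.470597·22.2 = -43.629254
ŷ(24) = -43.629254 + 2.470597·24 = 15.665075
residual = y − ŷ = 15.15 − 15.665075 = -0.515075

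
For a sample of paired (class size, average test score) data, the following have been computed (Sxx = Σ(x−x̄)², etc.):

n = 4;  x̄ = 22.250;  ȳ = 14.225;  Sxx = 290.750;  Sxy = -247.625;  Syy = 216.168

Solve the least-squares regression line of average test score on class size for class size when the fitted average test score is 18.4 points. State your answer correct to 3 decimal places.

17.348

b = Sxy/Sxx = -247.625/290.75 = -0.851677
a = ȳ − b·x̄ = 14.225 − (-0.851677)·22.25 = 33.174807
Set a + b·x = 18.4: x = (18.4 − 33.174807) / (-0.851677) = 17.347905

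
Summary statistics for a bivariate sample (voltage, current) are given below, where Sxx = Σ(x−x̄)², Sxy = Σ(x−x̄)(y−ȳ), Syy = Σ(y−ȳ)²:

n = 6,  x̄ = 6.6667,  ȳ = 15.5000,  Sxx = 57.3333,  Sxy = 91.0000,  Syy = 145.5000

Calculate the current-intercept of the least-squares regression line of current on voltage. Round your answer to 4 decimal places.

b = Sxy/Sxx = 91/57.3333 = 1.587210
a = ȳ − b·x̄ = 15.5 − 1.587210·6.6667 = 4.918546

4.9185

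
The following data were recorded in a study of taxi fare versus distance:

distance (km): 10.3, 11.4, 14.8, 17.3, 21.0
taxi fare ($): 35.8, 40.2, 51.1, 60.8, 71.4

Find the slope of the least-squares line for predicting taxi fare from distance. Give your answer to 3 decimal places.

3.344

n = 5, Σx = 74.8, Σy = 259.3, Σxy = 4134.54, Σx² = 1195.38
Sxx = Σx² − (Σx)²/n = 1195.38 − 1119.008 = 76.372
Sxy = Σxy − (Σx)(Σy)/n = 4134.54 − 3879.128 = 255.412
b = Sxy/Sxx = 255.412/76.372 = 3.344315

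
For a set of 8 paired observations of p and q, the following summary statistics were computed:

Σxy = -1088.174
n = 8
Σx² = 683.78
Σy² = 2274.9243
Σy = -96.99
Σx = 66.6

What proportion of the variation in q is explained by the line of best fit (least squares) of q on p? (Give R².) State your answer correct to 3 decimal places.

Sxx = Σx² − (Σx)²/n = 683.78 − 554.445 = 129.335
Sxy = Σxy − (Σx)(Σy)/n = -1088.174 − (-807.44175) = -280.73225
Syy = Σy² − (Σy)²/n = 2274.9243 − 1175.882513 = 1099.041788
R² = Sxy²/(Sxx·Syy) = (-280.73225)²/(129.335·1099.041788) = 0.554440

0.554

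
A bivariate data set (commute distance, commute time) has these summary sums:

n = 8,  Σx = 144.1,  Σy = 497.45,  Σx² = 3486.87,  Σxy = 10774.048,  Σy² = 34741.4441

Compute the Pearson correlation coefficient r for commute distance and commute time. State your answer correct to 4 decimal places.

0.9843

Sxx = Σx² − (Σx)²/n = 3486.87 − 2595.60125 = 891.26875
Sxy = Σxy − (Σx)(Σy)/n = 10774.048 − 8960.318125 = 1813.729875
Syy = Σy² − (Σy)²/n = 34741.4441 − 30932.062813 = 3809.381287
r = Sxy/√(Sxx·Syy) = 1813.729875/√(3395182.498384) = 1813.729875/1842.602100 = 0.984331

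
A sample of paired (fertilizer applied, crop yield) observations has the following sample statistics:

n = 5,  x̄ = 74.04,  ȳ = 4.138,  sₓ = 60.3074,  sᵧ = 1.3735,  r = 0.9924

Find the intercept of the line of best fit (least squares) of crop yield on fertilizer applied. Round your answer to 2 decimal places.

2.46

b = r · sᵧ/sₓ = 0.9924 · 1.3735/60.3074 = 0.022602
a = ȳ − b·x̄ = 4.138 − 0.022602·74.04 = 2.464556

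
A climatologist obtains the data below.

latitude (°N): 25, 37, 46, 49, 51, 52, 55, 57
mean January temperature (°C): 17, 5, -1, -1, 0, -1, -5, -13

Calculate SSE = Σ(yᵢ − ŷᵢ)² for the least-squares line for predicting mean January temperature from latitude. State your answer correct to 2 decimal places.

57.09

n = 8, Σx = 372, Σy = 1, Σxy = -553, Σx² = 18090, Σy² = 511
Sxx = Σx² − (Σx)²/n = 18090 − 17298 = 792
Sxy = Σxy − (Σx)(Σy)/n = -553 − 46.5 = -599.5
Syy = Σy² − (Σy)²/n = 511 − 0.125 = 510.875
b = Sxy/Sxx = -599.5/792 = -0.756944
SSE = Syy − b·Sxy = 510.875 − (-0.756944)·(-599.5) = 57.086806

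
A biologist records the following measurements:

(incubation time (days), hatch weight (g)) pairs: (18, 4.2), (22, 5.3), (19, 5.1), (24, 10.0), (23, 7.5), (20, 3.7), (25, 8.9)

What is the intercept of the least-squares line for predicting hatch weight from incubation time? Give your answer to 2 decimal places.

n = 7, Σx = 151, Σy = 44.7, Σxy = 998.1, Σx² = 3299
Sxx = Σx² − (Σx)²/n = 3299 − 3257.285714 = 41.714286
Sxy = Σxy − (Σx)(Σy)/n = 998.1 − 964.242857 = 33.857143
b = Sxy/Sxx = 33.857143/41.714286 = 0.811644
a = ȳ − b·x̄ = 6.385714 − 0.811644·21.571429 = -11.122603

-11.12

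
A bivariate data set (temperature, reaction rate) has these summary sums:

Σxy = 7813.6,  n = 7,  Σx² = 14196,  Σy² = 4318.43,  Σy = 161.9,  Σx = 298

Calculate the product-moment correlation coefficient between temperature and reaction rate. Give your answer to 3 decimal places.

Sxx = Σx² − (Σx)²/n = 14196 − 12686.285714 = 1509.714286
Sxy = Σxy − (Σx)(Σy)/n = 7813.6 − 6892.314286 = 921.285714
Syy = Σy² − (Σy)²/n = 4318.43 − 3744.515714 = 573.914286
r = Sxy/√(Sxx·Syy) = 921.285714/√(866446.595918) = 921.285714/930.831132 = 0.989745

0.990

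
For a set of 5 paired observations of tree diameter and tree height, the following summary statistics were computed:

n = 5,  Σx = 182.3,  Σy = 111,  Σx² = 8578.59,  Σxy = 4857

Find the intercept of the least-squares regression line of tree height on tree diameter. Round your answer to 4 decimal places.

6.9146

Sxx = Σx² − (Σx)²/n = 8578.59 − 6646.658 = 1931.932
Sxy = Σxy − (Σx)(Σy)/n = 4857 − 4047.06 = 809.94
b = Sxy/Sxx = 809.94/1931.932 = 0.419238
a = ȳ − b·x̄ = 22.2 − 0.419238·36.46 = 6.914569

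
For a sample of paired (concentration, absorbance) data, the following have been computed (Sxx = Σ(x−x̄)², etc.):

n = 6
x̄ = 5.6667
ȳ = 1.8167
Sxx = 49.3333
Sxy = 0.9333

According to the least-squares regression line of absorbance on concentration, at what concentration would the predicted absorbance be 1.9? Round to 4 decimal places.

b = Sxy/Sxx = 0.9333/49.3333 = 0.018918
a = ȳ − b·x̄ = 1.8167 − 0.018918·5.6667 = 1.709496
Set a + b·x = 1.9: x = (1.9 − 1.709496) / 0.018918 = 10.069854

10.0699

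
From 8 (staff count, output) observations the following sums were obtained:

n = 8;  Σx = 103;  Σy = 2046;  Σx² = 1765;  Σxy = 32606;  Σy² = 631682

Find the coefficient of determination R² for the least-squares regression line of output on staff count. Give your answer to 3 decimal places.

Sxx = Σx² − (Σx)²/n = 1765 − 1326.125 = 438.875
Sxy = Σxy − (Σx)(Σy)/n = 32606 − 26342.25 = 6263.75
Syy = Σy² − (Σy)²/n = 631682 − 523264.5 = 108417.5
R² = Sxy²/(Sxx·Syy) = (6263.75)²/(438.875·108417.5) = 0.824572

0.825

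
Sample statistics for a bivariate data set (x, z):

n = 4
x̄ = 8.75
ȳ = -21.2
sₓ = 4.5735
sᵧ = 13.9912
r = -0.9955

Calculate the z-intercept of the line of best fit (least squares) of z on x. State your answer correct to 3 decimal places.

5.447

b = r · sᵧ/sₓ = -0.9955 · 13.9912/4.5735 = -3.045422
a = ȳ − b·x̄ = -21.2 − (-3.045422)·8.75 = 5.447446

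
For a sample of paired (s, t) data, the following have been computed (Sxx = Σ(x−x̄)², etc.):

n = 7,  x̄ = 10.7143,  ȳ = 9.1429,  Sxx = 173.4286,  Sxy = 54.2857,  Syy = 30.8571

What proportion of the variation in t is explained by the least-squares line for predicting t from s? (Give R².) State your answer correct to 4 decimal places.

R² = Sxy²/(Sxx·Syy) = (54.2857)²/(173.4286·30.8571) = 0.550675

0.5507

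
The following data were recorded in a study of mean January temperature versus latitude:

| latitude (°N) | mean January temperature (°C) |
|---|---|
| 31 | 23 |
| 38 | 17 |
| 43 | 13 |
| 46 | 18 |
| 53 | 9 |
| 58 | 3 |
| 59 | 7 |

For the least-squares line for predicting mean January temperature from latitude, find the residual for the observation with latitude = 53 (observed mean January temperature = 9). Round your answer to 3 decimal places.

n = 7, Σx = 328, Σy = 90, Σxy = 3810, Σx² = 16024
Sxx = Σx² − (Σx)²/n = 16024 − 15369.142857 = 654.857143
Sxy = Σxy − (Σx)(Σy)/n = 3810 − 4217.142857 = -407.142857
b = Sxy/Sxx = -407.142857/654.857143 = -0.621728
a = ȳ − b·x̄ = 12.857143 − (-0.621728)·46.857143 = 41.989529
ŷ(53) = 41.989529 + (-0.621728)·53 = 9.037958
residual = y − ŷ = 9 − 9.037958 = -0.037958

-0.038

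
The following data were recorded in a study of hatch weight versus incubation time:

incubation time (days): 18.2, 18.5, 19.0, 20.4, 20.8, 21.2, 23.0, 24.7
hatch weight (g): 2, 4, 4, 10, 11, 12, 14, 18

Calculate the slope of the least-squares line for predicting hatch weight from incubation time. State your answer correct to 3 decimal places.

n = 8, Σx = 165.8, Σy = 75, Σxy = 1640.2, Σx² = 3471.82
Sxx = Σx² − (Σx)²/n = 3471.82 − 3436.205 = 35.615
Sxy = Σxy − (Σx)(Σy)/n = 1640.2 − 1554.375 = 85.825
b = Sxy/Sxx = 85.825/35.615 = 2.409799

2.410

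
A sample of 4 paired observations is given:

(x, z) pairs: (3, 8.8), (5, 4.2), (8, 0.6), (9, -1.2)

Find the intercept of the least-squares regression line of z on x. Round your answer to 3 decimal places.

n = 4, Σx = 25, Σy = 12.4, Σxy = 41.4, Σx² = 179
Sxx = Σx² − (Σx)²/n = 179 − 156.25 = 22.75
Sxy = Σxy − (Σx)(Σy)/n = 41.4 − 77.5 = -36.1
b = Sxy/Sxx = -36.1/22.75 = -1.586813
a = ȳ − b·x̄ = 3.1 − (-1.586813)·6.25 = 13.017582

13.018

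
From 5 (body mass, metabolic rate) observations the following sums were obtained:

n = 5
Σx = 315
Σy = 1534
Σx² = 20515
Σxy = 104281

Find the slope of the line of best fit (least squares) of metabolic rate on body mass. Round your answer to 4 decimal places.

11.4015

Sxx = Σx² − (Σx)²/n = 20515 − 19845 = 670
Sxy = Σxy − (Σx)(Σy)/n = 104281 − 96642 = 7639
b = Sxy/Sxx = 7639/670 = 11.401493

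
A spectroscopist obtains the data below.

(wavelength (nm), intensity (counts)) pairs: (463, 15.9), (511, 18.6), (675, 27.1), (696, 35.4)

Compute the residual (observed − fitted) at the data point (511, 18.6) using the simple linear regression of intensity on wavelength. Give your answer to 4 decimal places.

-0.2409

n = 4, Σx = 2345, Σy = 97, Σxy = 59797.2, Σx² = 1415531
Sxx = Σx² − (Σx)²/n = 1415531 − 1374756.25 = 40774.75
Sxy = Σxy − (Σx)(Σy)/n = 59797.2 − 56866.25 = 2930.95
b = Sxy/Sxx = 2930.95/40774.75 = 0.071881
a = ȳ − b·x̄ = 24.25 − 0.071881·586.25 = -17.890527
ŷ(511) = -17.890527 + 0.071881·511 = 18.840917
residual = y − ŷ = 18.6 − 18.840917 = -0.240917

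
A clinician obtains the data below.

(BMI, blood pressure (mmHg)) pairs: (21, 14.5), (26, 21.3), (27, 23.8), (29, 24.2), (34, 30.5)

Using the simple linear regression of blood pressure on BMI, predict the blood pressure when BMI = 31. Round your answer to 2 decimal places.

n = 5, Σx = 137, Σy = 114.3, Σxy = 3239.7, Σx² = 3843
Sxx = Σx² − (Σx)²/n = 3843 − 3753.8 = 89.2
Sxy = Σxy − (Σx)(Σy)/n = 3239.7 − 3131.82 = 107.88
b = Sxy/Sxx = 107.88/89.2 = 1.209417
a = ȳ − b·x̄ = 22.86 − 1.209417·27.4 = -10.278027
ŷ(31) = a + b·31 = -10.278027 + 1.209417·31 = 27.213901

27.21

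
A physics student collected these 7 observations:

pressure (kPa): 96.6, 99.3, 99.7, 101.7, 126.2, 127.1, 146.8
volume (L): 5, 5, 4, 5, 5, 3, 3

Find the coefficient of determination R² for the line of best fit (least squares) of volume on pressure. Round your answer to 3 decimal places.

n = 7, Σx = 797.4, Σy = 30, Σxy = 3339.5, Σx² = 93106.12, Σy² = 134
Sxx = Σx² − (Σx)²/n = 93106.12 − 90835.251429 = 2270.868571
Sxy = Σxy − (Σx)(Σy)/n = 3339.5 − 3417.428571 = -77.928571
Syy = Σy² − (Σy)²/n = 134 − 128.571429 = 5.428571
R² = Sxy²/(Sxx·Syy) = (-77.928571)²/(2270.868571·5.428571) = 0.492624

0.493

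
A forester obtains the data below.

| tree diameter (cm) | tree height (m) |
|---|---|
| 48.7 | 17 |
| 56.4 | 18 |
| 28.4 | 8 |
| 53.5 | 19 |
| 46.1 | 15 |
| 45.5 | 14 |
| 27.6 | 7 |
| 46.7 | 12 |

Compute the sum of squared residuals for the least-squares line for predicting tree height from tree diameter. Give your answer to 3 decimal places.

13.043

n = 8, Σx = 352.9, Σy = 110, Σxy = 5168.9, Σx² = 16359.57, Σy² = 1652
Sxx = Σx² − (Σx)²/n = 16359.57 − 15567.30125 = 792.26875
Sxy = Σxy − (Σx)(Σy)/n = 5168.9 − 4852.375 = 316.525
Syy = Σy² − (Σy)²/n = 1652 − 1512.5 = 139.5
b = Sxy/Sxx = 316.525/792.26875 = 0.399517
SSE = Syy − b·Sxy = 139.5 − 0.399517·316.525 = 13.042815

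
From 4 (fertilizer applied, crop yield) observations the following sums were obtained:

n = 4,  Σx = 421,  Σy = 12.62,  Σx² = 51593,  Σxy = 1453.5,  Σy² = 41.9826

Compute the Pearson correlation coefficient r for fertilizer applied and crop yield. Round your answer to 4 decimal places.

Sxx = Σx² − (Σx)²/n = 51593 − 44310.25 = 7282.75
Sxy = Σxy − (Σx)(Σy)/n = 1453.5 − 1328.255 = 125.245
Syy = Σy² − (Σy)²/n = 41.9826 − 39.8161 = 2.1665
r = Sxy/√(Sxx·Syy) = 125.245/√(15778.077875) = 125.245/125.610819 = 0.997088

0.9971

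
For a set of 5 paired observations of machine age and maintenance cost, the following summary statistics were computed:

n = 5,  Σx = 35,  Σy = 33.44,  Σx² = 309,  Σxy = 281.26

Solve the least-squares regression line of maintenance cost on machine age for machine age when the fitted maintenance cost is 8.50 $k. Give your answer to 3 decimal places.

Sxx = Σx² − (Σx)²/n = 309 − 245 = 64
Sxy = Σxy − (Σx)(Σy)/n = 281.26 − 234.08 = 47.18
b = Sxy/Sxx = 47.18/64 = 0.737187
a = ȳ − b·x̄ = 6.688 − 0.737187·7 = 1.527688
Set a + b·x = 8.50: x = (8.50 − 1.527688) / 0.737187 = 9.457991

9.458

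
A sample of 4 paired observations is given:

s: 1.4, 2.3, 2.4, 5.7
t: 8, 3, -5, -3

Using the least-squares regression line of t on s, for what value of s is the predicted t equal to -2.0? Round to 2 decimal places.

n = 4, Σx = 11.8, Σy = 3, Σxy = -11, Σx² = 45.5
Sxx = Σx² − (Σx)²/n = 45.5 − 34.81 = 10.69
Sxy = Σxy − (Σx)(Σy)/n = -11 − 8.85 = -19.85
b = Sxy/Sxx = -19.85/10.69 = -1.856876
a = ȳ − b·x̄ = 0.75 − (-1.856876)·2.95 = 6.227783
Set a + b·x = -2.0: x = (-2.0 − 6.227783) / (-1.856876) = 4.430982

4.43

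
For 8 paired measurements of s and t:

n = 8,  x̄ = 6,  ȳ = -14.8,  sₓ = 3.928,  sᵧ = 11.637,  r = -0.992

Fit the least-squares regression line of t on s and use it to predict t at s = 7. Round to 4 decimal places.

b = r · sᵧ/sₓ = -0.992 · 11.637/3.928 = -2.938876
a = ȳ − b·x̄ = -14.8 − (-2.938876)·6 = 2.833255
ŷ(7) = a + b·7 = 2.833255 + (-2.938876)·7 = -17.738876

-17.7389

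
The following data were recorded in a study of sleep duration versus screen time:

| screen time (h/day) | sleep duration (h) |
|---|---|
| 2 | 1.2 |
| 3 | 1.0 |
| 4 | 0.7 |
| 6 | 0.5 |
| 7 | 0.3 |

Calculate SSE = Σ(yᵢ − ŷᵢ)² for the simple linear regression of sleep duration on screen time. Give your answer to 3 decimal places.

n = 5, Σx = 22, Σy = 3.7, Σxy = 13.3, Σx² = 114, Σy² = 3.27
Sxx = Σx² − (Σx)²/n = 114 − 96.8 = 17.2
Sxy = Σxy − (Σx)(Σy)/n = 13.3 − 16.28 = -2.98
Syy = Σy² − (Σy)²/n = 3.27 − 2.738 = 0.532
b = Sxy/Sxx = -2.98/17.2 = -0.173256
SSE = Syy − b·Sxy = 0.532 − (-0.173256)·(-2.98) = 0.015698

0.016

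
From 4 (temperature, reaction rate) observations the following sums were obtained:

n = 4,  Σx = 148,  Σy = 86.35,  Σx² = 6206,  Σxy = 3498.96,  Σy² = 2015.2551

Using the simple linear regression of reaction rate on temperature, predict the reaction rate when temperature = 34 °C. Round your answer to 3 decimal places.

20.338

Sxx = Σx² − (Σx)²/n = 6206 − 5476 = 730
Sxy = Σxy − (Σx)(Σy)/n = 3498.96 − 3194.95 = 304.01
b = Sxy/Sxx = 304.01/730 = 0.416452
a = ȳ − b·x̄ = 21.5875 − 0.416452·37 = 6.178774
ŷ(34) = a + b·34 = 6.178774 + 0.416452·34 = 20.338144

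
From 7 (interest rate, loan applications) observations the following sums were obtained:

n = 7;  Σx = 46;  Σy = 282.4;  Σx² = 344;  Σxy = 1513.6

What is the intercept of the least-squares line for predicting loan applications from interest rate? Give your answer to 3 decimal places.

Sxx = Σx² − (Σx)²/n = 344 − 302.285714 = 41.714286
Sxy = Σxy − (Σx)(Σy)/n = 1513.6 − 1855.771429 = -342.171429
b = Sxy/Sxx = -342.171429/41.714286 = -8.202740
a = ȳ − b·x̄ = 40.342857 − (-8.202740)·6.571429 = 94.246575

94.247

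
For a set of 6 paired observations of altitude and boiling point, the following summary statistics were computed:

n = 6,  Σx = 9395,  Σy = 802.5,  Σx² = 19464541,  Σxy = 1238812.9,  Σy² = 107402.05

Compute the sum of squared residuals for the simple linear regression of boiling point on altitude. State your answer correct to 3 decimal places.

1.258

Sxx = Σx² − (Σx)²/n = 19464541 − 14711004.166667 = 4753536.833333
Sxy = Σxy − (Σx)(Σy)/n = 1238812.9 − 1256581.25 = -17768.35
Syy = Σy² − (Σy)²/n = 107402.05 − 107334.375 = 67.675
b = Sxy/Sxx = -17768.35/4753536.833333 = -0.003738
SSE = Syy − b·Sxy = 67.675 − (-0.003738)·(-17768.35) = 1.258293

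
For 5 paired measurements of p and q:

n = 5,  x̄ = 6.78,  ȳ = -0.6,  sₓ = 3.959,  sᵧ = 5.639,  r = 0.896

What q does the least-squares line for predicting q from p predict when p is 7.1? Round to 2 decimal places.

-0.19

b = r · sᵧ/sₓ = 0.896 · 5.639/3.959 = 1.276217
a = ȳ − b·x̄ = -0.6 − 1.276217·6.78 = -9.252753
ŷ(7.1) = a + b·7.1 = -9.252753 + 1.276217·7.1 = -0.191610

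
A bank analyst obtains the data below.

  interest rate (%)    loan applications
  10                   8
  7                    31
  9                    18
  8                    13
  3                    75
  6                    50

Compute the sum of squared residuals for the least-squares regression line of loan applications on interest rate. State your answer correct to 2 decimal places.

198.79

n = 6, Σx = 43, Σy = 195, Σxy = 1088, Σx² = 339, Σy² = 9643
Sxx = Σx² − (Σx)²/n = 339 − 308.166667 = 30.833333
Sxy = Σxy − (Σx)(Σy)/n = 1088 − 1397.5 = -309.5
Syy = Σy² − (Σy)²/n = 9643 − 6337.5 = 3305.5
b = Sxy/Sxx = -309.5/30.833333 = -10.037838
SSE = Syy − b·Sxy = 3305.5 − (-10.037838)·(-309.5) = 198.789189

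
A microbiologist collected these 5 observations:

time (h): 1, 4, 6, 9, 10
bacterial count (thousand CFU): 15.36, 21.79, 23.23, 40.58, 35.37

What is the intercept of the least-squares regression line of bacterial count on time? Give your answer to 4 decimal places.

n = 5, Σx = 30, Σy = 136.33, Σxy = 960.82, Σx² = 234
Sxx = Σx² − (Σx)²/n = 234 − 180 = 54
Sxy = Σxy − (Σx)(Σy)/n = 960.82 − 817.98 = 142.84
b = Sxy/Sxx = 142.84/54 = 2.645185
a = ȳ − b·x̄ = 27.266 − 2.645185·6 = 11.394889

11.3949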